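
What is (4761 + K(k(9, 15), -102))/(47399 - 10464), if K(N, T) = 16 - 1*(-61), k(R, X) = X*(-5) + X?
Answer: 4838/36935 ≈ 0.13099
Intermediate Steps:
k(R, X) = -4*X (k(R, X) = -5*X + X = -4*X)
K(N, T) = 77 (K(N, T) = 16 + 61 = 77)
(4761 + K(k(9, 15), -102))/(47399 - 10464) = (4761 + 77)/(47399 - 10464) = 4838/36935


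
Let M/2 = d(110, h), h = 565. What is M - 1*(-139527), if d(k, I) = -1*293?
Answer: 138941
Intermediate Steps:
d(k, I) = -293
M = -586 (M = 2*(-293) = -586)
M - 1*(-139527) = -586 - 1*(-139527) = -586 + 139527 = 138941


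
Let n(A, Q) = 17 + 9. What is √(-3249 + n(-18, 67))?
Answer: I*√3223 ≈ 56.771*I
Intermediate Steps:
n(A, Q) = 26
√(-3249 + n(-18, 67)) = √(-3249 + 26) = √(-3223) = I*√3223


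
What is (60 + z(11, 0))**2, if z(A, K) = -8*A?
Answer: 784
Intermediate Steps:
(60 + z(11, 0))**2 = (60 - 8*11)**2 = (60 - 88)**2 = (-28)**2 = 784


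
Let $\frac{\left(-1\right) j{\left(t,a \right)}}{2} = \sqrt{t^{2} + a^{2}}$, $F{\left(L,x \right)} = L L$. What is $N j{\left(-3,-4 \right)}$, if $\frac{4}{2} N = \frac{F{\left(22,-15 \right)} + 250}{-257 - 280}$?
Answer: $\frac{3670}{537} \approx 6.8343$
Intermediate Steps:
$F{\left(L,x \right)} = L^{2}$
$N = - \frac{367}{537}$ ($N = \frac{\left(22^{2} + 250\right) \frac{1}{-257 - 280}}{2} = \frac{\left(484 + 250\right) \frac{1}{-537}}{2} = \frac{734 \left(- \frac{1}{537}\right)}{2} = \frac{1}{2} \left(- \frac{734}{537}\right) = - \frac{367}{537} \approx -0.68343$)
$j{\left(t,a \right)} = - 2 \sqrt{a^{2} + t^{2}}$ ($j{\left(t,a \right)} = - 2 \sqrt{t^{2} + a^{2}} = - 2 \sqrt{a^{2} + t^{2}}$)
$N j{\left(-3,-4 \right)} = - \frac{367 \left(- 2 \sqrt{\left(-4\right)^{2} + \left(-3\right)^{2}}\right)}{537} = - \frac{367 \left(- 2 \sqrt{16 + 9}\right)}{537} = - \frac{367 \left(- 2 \sqrt{25}\right)}{537} = - \frac{367 \left(\left(-2\right) 5\right)}{537} = \left(- \frac{367}{537}\right) \left(-10\right) = \frac{3670}{537}$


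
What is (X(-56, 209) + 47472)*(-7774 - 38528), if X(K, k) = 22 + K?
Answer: -2196474276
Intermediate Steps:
(X(-56, 209) + 47472)*(-7774 - 38528) = ((22 - 56) + 47472)*(-7774 - 38528) = (-34 + 47472)*(-46302) = 47438*(-46302) = -2196474276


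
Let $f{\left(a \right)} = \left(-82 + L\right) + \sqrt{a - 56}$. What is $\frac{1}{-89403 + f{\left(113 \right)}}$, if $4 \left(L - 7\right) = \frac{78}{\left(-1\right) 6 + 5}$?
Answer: $- \frac{119330}{10679736599} - \frac{4 \sqrt{57}}{32039209797} \approx -1.1174 \cdot 10^{-5}$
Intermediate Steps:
$L = - \frac{25}{2}$ ($L = 7 + \frac{78 \frac{1}{\left(-1\right) 6 + 5}}{4} = 7 + \frac{78 \frac{1}{-6 + 5}}{4} = 7 + \frac{78 \frac{1}{-1}}{4} = 7 + \frac{78 \left(-1\right)}{4} = 7 + \frac{1}{4} \left(-78\right) = 7 - \frac{39}{2} = - \frac{25}{2} \approx -12.5$)
$f{\left(a \right)} = - \frac{189}{2} + \sqrt{-56 + a}$ ($f{\left(a \right)} = \left(-82 - \frac{25}{2}\right) + \sqrt{a - 56} = - \frac{189}{2} + \sqrt{-56 + a}$)
$\frac{1}{-89403 + f{\left(113 \right)}} = \frac{1}{-89403 - \left(\frac{189}{2} - \sqrt{-56 + 113}\right)} = \frac{1}{-89403 - \left(\frac{189}{2} - \sqrt{57}\right)} = \frac{1}{- \frac{178995}{2} + \sqrt{57}}$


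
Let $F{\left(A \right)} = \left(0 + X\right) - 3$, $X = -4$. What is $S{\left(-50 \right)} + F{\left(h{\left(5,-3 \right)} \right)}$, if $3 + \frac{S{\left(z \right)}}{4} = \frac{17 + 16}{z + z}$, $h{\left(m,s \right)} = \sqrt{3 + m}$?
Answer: $- \frac{508}{25} \approx -20.32$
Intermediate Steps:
$S{\left(z \right)} = -12 + \frac{66}{z}$ ($S{\left(z \right)} = -12 + 4 \frac{17 + 16}{z + z} = -12 + 4 \frac{33}{2 z} = -12 + \frac{66}{z}$)
$F{\left(A \right)} = -7$ ($F{\left(A \right)} = \left(0 - 4\right) - 3 = -4 - 3 = -7$)
$S{\left(-50 \right)} + F{\left(h{\left(5,-3 \right)} \right)} = \left(-12 + \frac{66}{-50}\right) - 7 = \left(-12 + 66 \left(- \frac{1}{50}\right)\right) - 7 = \left(-12 - \frac{33}{25}\right) - 7 = - \frac{333}{25} - 7 = - \frac{508}{25}$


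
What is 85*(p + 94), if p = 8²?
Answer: 13430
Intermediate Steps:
p = 64
85*(p + 94) = 85*(64 + 94) = 85*158 = 13430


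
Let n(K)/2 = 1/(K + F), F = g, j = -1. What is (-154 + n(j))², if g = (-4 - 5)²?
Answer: 37933281/1600 ≈ 23708.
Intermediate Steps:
g = 81 (g = (-9)² = 81)
F = 81
n(K) = 2/(81 + K) (n(K) = 2/(K + 81) = 2/(81 + K))
(-154 + n(j))² = (-154 + 2/(81 - 1))² = (-154 + 2/80)² = (-154 + 2*(1/80))² = (-154 + 1/40)² = (-6159/40)² = 37933281/1600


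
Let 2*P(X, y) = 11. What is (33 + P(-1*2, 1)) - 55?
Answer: -33/2 ≈ -16.500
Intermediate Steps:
P(X, y) = 11/2 (P(X, y) = (½)*11 = 11/2)
(33 + P(-1*2, 1)) - 55 = (33 + 11/2) - 55 = 77/2 - 55 = -33/2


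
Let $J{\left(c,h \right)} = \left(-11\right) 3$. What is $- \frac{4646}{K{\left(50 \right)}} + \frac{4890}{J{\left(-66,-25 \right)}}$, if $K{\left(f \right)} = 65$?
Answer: $- \frac{157056}{715} \approx -219.66$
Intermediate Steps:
$J{\left(c,h \right)} = -33$
$- \frac{4646}{K{\left(50 \right)}} + \frac{4890}{J{\left(-66,-25 \right)}} = - \frac{4646}{65} + \frac{4890}{-33} = \left(-4646\right) \frac{1}{65} + 4890 \left(- \frac{1}{33}\right) = - \frac{4646}{65} - \frac{1630}{11} = - \frac{157056}{715}$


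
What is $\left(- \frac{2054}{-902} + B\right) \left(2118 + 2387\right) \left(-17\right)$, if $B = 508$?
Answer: $- \frac{17624888975}{451} \approx -3.908 \cdot 10^{7}$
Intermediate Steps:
$\left(- \frac{2054}{-902} + B\right) \left(2118 + 2387\right) \left(-17\right) = \left(- \frac{2054}{-902} + 508\right) \left(2118 + 2387\right) \left(-17\right) = \left(\left(-2054\right) \left(- \frac{1}{902}\right) + 508\right) 4505 \left(-17\right) = \left(\frac{1027}{451} + 508\right) 4505 \left(-17\right) = \frac{230135}{451} \cdot 4505 \left(-17\right) = \frac{1036758175}{451} \left(-17\right) = - \frac{17624888975}{451}$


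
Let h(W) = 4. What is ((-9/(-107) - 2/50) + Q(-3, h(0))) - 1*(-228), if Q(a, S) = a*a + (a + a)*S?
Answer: 569893/2675 ≈ 213.04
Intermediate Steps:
Q(a, S) = a² + 2*S*a (Q(a, S) = a² + (2*a)*S = a² + 2*S*a)
((-9/(-107) - 2/50) + Q(-3, h(0))) - 1*(-228) = ((-9/(-107) - 2/50) - 3*(-3 + 2*4)) - 1*(-228) = ((-9*(-1/107) - 2*1/50) - 3*(-3 + 8)) + 228 = ((9/107 - 1/25) - 3*5) + 228 = (118/2675 - 15) + 228 = -40007/2675 + 228 = 569893/2675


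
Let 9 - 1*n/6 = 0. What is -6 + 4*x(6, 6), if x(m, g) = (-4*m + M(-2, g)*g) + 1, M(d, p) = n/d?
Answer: -746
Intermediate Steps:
n = 54 (n = 54 - 6*0 = 54 + 0 = 54)
M(d, p) = 54/d
x(m, g) = 1 - 27*g - 4*m (x(m, g) = (-4*m + (54/(-2))*g) + 1 = (-4*m + (54*(-1/2))*g) + 1 = (-4*m - 27*g) + 1 = (-27*g - 4*m) + 1 = 1 - 27*g - 4*m)
-6 + 4*x(6, 6) = -6 + 4*(1 - 27*6 - 4*6) = -6 + 4*(1 - 162 - 24) = -6 + 4*(-185) = -6 - 740 = -746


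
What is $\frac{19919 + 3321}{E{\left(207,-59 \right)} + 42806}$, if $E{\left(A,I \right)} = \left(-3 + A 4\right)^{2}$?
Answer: $\frac{23240}{723431} \approx 0.032125$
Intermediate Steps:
$E{\left(A,I \right)} = \left(-3 + 4 A\right)^{2}$
$\frac{19919 + 3321}{E{\left(207,-59 \right)} + 42806} = \frac{19919 + 3321}{\left(-3 + 4 \cdot 207\right)^{2} + 42806} = \frac{23240}{\left(-3 + 828\right)^{2} + 42806} = \frac{23240}{825^{2} + 42806} = \frac{23240}{680625 + 42806} = \frac{23240}{723431}$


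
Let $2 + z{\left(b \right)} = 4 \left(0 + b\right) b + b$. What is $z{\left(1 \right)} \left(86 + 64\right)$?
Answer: $450$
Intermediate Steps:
$z{\left(b \right)} = -2 + b + 4 b^{2}$ ($z{\left(b \right)} = -2 + \left(4 \left(0 + b\right) b + b\right) = -2 + \left(4 b b + b\right) = -2 + \left(4 b^{2} + b\right) = -2 + \left(b + 4 b^{2}\right) = -2 + b + 4 b^{2}$)
$z{\left(1 \right)} \left(86 + 64\right) = \left(-2 + 1 + 4 \cdot 1^{2}\right) \left(86 + 64\right) = \left(-2 + 1 + 4 \cdot 1\right) 150 = \left(-2 + 1 + 4\right) 150 = 3 \cdot 150 = 450$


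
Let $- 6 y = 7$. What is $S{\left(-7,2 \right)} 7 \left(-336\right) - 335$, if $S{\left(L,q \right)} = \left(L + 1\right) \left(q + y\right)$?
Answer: $11425$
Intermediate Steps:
$y = - \frac{7}{6}$ ($y = \left(- \frac{1}{6}\right) 7 = - \frac{7}{6} \approx -1.1667$)
$S{\left(L,q \right)} = \left(1 + L\right) \left(- \frac{7}{6} + q\right)$ ($S{\left(L,q \right)} = \left(L + 1\right) \left(q - \frac{7}{6}\right) = \left(1 + L\right) \left(- \frac{7}{6} + q\right)$)
$S{\left(-7,2 \right)} 7 \left(-336\right) - 335 = \left(- \frac{7}{6} + 2 - - \frac{49}{6} - 14\right) 7 \left(-336\right) - 335 = \left(- \frac{7}{6} + 2 + \frac{49}{6} - 14\right) 7 \left(-336\right) - 335 = \left(-5\right) 7 \left(-336\right) - 335 = \left(-35\right) \left(-336\right) - 335 = 11760 - 335 = 11425$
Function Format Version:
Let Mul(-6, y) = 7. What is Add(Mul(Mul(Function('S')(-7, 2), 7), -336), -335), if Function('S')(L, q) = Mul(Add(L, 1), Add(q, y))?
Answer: 11425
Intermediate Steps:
y = Rational(-7, 6) (y = Mul(Rational(-1, 6), 7) = Rational(-7, 6) ≈ -1.1667)
Function('S')(L, q) = Mul(Add(1, L), Add(Rational(-7, 6), q)) (Function('S')(L, q) = Mul(Add(L, 1), Add(q, Rational(-7, 6))) = Mul(Add(1, L), Add(Rational(-7, 6), q)))
Add(Mul(Mul(Function('S')(-7, 2), 7), -336), -335) = Add(Mul(Mul(Add(Rational(-7, 6), 2, Mul(Rational(-7, 6), -7), Mul(-7, 2)), 7), -336), -335) = Add(Mul(Mul(Add(Rational(-7, 6), 2, Rational(49, 6), -14), 7), -336), -335) = Add(Mul(Mul(-5, 7), -336), -335) = Add(Mul(-35, -336), -335) = Add(11760, -335) = 11425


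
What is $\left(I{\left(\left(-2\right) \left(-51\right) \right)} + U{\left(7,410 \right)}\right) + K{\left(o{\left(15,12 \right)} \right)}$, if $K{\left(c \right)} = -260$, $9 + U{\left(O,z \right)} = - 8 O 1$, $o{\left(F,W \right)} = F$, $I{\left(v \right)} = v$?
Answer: $-223$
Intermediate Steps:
$U{\left(O,z \right)} = -9 - 8 O$ ($U{\left(O,z \right)} = -9 + - 8 O 1 = -9 - 8 O$)
$\left(I{\left(\left(-2\right) \left(-51\right) \right)} + U{\left(7,410 \right)}\right) + K{\left(o{\left(15,12 \right)} \right)} = \left(\left(-2\right) \left(-51\right) - 65\right) - 260 = \left(102 - 65\right) - 260 = 37 - 260 = -223$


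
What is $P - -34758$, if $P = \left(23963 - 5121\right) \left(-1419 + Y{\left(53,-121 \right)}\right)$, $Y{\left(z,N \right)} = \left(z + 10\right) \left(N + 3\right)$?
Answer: $-166773468$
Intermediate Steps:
$Y{\left(z,N \right)} = \left(3 + N\right) \left(10 + z\right)$ ($Y{\left(z,N \right)} = \left(10 + z\right) \left(3 + N\right) = \left(3 + N\right) \left(10 + z\right)$)
$P = -166808226$ ($P = \left(23963 - 5121\right) \left(-1419 + \left(30 + 3 \cdot 53 + 10 \left(-121\right) - 6413\right)\right) = 18842 \left(-1419 + \left(30 + 159 - 1210 - 6413\right)\right) = 18842 \left(-1419 - 7434\right) = 18842 \left(-8853\right) = -166808226$)
$P - -34758 = -166808226 - -34758 = -166808226 + 34758 = -166773468$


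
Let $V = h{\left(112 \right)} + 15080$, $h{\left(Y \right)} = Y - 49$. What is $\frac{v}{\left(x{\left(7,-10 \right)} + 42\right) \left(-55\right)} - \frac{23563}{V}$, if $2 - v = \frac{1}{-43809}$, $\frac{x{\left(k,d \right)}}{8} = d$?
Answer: $- \frac{113480029027}{72973965570} \approx -1.5551$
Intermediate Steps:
$h{\left(Y \right)} = -49 + Y$
$x{\left(k,d \right)} = 8 d$
$v = \frac{87619}{43809}$ ($v = 2 - \frac{1}{-43809} = 2 - - \frac{1}{43809} = 2 + \frac{1}{43809} = \frac{87619}{43809} \approx 2.0$)
$V = 15143$ ($V = \left(-49 + 112\right) + 15080 = 63 + 15080 = 15143$)
$\frac{v}{\left(x{\left(7,-10 \right)} + 42\right) \left(-55\right)} - \frac{23563}{V} = \frac{87619}{43809 \left(8 \left(-10\right) + 42\right) \left(-55\right)} - \frac{23563}{15143} = \frac{87619}{43809 \left(-80 + 42\right) \left(-55\right)} - \frac{23563}{15143} = \frac{87619}{43809 \left(\left(-38\right) \left(-55\right)\right)} - \frac{23563}{15143} = \frac{87619}{43809 \cdot 2090} - \frac{23563}{15143} = \frac{87619}{43809} \cdot \frac{1}{2090} - \frac{23563}{15143} = \frac{87619}{91560810} - \frac{23563}{15143} = - \frac{113480029027}{72973965570}$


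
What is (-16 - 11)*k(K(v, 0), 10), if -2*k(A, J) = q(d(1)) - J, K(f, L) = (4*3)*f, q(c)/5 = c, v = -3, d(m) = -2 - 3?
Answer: -945/2 ≈ -472.50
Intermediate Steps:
d(m) = -5
q(c) = 5*c
K(f, L) = 12*f
k(A, J) = 25/2 + J/2 (k(A, J) = -(5*(-5) - J)/2 = -(-25 - J)/2 = 25/2 + J/2)
(-16 - 11)*k(K(v, 0), 10) = (-16 - 11)*(25/2 + (½)*10) = -27*(25/2 + 5) = -27*35/2 = -945/2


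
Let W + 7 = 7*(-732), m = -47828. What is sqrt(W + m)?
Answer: I*sqrt(52959) ≈ 230.13*I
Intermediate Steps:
W = -5131 (W = -7 + 7*(-732) = -7 - 5124 = -5131)
sqrt(W + m) = sqrt(-5131 - 47828) = sqrt(-52959) = I*sqrt(52959)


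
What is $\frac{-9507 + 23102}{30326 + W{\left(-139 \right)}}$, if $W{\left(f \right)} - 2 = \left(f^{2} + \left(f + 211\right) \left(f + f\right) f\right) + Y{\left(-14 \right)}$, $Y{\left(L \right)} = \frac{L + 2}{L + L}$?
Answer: $\frac{95165}{19823114} \approx 0.0048007$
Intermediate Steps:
$Y{\left(L \right)} = \frac{2 + L}{2 L}$
$W{\left(f \right)} = \frac{17}{7} + f^{2} + 2 f^{2} \left(211 + f\right)$ ($W{\left(f \right)} = 2 + \left(\left(f^{2} + \left(f + 211\right) \left(f + f\right) f\right) + \frac{2 - 14}{2 \left(-14\right)}\right) = 2 + \left(\left(f^{2} + \left(211 + f\right) 2 f f\right) + \frac{1}{2} \left(- \frac{1}{14}\right) \left(-12\right)\right) = 2 + \left(\left(f^{2} + 2 f \left(211 + f\right) f\right) + \frac{3}{7}\right) = 2 + \left(\left(f^{2} + 2 f^{2} \left(211 + f\right)\right) + \frac{3}{7}\right) = 2 + \left(\frac{3}{7} + f^{2} + 2 f^{2} \left(211 + f\right)\right) = \frac{17}{7} + f^{2} + 2 f^{2} \left(211 + f\right)$)
$\frac{-9507 + 23102}{30326 + W{\left(-139 \right)}} = \frac{-9507 + 23102}{30326 + \left(\frac{17}{7} + 2 \left(-139\right)^{3} + 423 \left(-139\right)^{2}\right)} = \frac{13595}{30326 + \left(\frac{17}{7} + 2 \left(-2685619\right) + 423 \cdot 19321\right)} = \frac{13595}{30326 + \left(\frac{17}{7} - 5371238 + 8172783\right)} = \frac{13595}{30326 + \frac{19610832}{7}} = \frac{13595}{\frac{19823114}{7}} = 13595 \cdot \frac{7}{19823114} = \frac{95165}{19823114}$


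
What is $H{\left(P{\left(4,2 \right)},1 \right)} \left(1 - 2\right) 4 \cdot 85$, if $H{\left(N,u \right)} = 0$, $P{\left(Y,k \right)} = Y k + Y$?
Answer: $0$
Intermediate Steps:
$P{\left(Y,k \right)} = Y + Y k$
$H{\left(P{\left(4,2 \right)},1 \right)} \left(1 - 2\right) 4 \cdot 85 = 0 \left(1 - 2\right) 4 \cdot 85 = 0 \left(\left(-1\right) 4\right) 85 = 0 \left(-4\right) 85 = 0 \cdot 85 = 0$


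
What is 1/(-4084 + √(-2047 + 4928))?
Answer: -4084/16676175 - √2881/16676175 ≈ -0.00024812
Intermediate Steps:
1/(-4084 + √(-2047 + 4928)) = 1/(-4084 + √2881)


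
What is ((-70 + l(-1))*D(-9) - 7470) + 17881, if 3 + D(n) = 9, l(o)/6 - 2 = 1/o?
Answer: 10027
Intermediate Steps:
l(o) = 12 + 6/o (l(o) = 12 + 6*(1/o) = 12 + 6/o)
D(n) = 6 (D(n) = -3 + 9 = 6)
((-70 + l(-1))*D(-9) - 7470) + 17881 = ((-70 + (12 + 6/(-1)))*6 - 7470) + 17881 = ((-70 + (12 + 6*(-1)))*6 - 7470) + 17881 = ((-70 + (12 - 6))*6 - 7470) + 17881 = ((-70 + 6)*6 - 7470) + 17881 = (-64*6 - 7470) + 17881 = (-384 - 7470) + 17881 = -7854 + 17881 = 10027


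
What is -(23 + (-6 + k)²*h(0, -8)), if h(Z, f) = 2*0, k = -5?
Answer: -23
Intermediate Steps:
h(Z, f) = 0
-(23 + (-6 + k)²*h(0, -8)) = -(23 + (-6 - 5)²*0) = -(23 + (-11)²*0) = -(23 + 121*0) = -(23 + 0) = -1*23 = -23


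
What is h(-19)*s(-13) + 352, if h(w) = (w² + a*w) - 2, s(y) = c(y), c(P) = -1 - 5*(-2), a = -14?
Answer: 5977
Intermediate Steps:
c(P) = 9 (c(P) = -1 + 10 = 9)
s(y) = 9
h(w) = -2 + w² - 14*w (h(w) = (w² - 14*w) - 2 = -2 + w² - 14*w)
h(-19)*s(-13) + 352 = (-2 + (-19)² - 14*(-19))*9 + 352 = (-2 + 361 + 266)*9 + 352 = 625*9 + 352 = 5625 + 352 = 5977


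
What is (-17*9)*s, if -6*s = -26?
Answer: -663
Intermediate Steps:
s = 13/3 (s = -⅙*(-26) = 13/3 ≈ 4.3333)
(-17*9)*s = -17*9*(13/3) = -153*13/3 = -663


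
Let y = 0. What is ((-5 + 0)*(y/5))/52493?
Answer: 0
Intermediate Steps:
((-5 + 0)*(y/5))/52493 = ((-5 + 0)*(0/5))/52493 = -0/5*(1/52493) = -5*0*(1/52493) = 0*(1/52493) = 0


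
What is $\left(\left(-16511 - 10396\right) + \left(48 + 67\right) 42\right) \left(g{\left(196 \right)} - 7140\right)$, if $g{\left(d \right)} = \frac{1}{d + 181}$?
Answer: $\frac{59426404983}{377} \approx 1.5763 \cdot 10^{8}$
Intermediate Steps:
$g{\left(d \right)} = \frac{1}{181 + d}$
$\left(\left(-16511 - 10396\right) + \left(48 + 67\right) 42\right) \left(g{\left(196 \right)} - 7140\right) = \left(\left(-16511 - 10396\right) + \left(48 + 67\right) 42\right) \left(\frac{1}{181 + 196} - 7140\right) = \left(-26907 + 115 \cdot 42\right) \left(\frac{1}{377} - 7140\right) = \left(-26907 + 4830\right) \left(\frac{1}{377} - 7140\right) = \left(-22077\right) \left(- \frac{2691779}{377}\right) = \frac{59426404983}{377}$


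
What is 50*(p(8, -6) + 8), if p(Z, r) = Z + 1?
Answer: 850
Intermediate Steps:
p(Z, r) = 1 + Z
50*(p(8, -6) + 8) = 50*((1 + 8) + 8) = 50*(9 + 8) = 50*17 = 850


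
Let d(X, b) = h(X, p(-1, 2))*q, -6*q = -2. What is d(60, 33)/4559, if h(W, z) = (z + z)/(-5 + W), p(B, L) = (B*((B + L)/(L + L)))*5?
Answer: -1/300894 ≈ -3.3234e-6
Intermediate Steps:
q = ⅓ (q = -⅙*(-2) = ⅓ ≈ 0.33333)
p(B, L) = 5*B*(B + L)/(2*L) (p(B, L) = (B*((B + L)/((2*L))))*5 = (B*((B + L)*(1/(2*L))))*5 = (B*((B + L)/(2*L)))*5 = (B*(B + L)/(2*L))*5 = 5*B*(B + L)/(2*L))
h(W, z) = 2*z/(-5 + W) (h(W, z) = (2*z)/(-5 + W) = 2*z/(-5 + W))
d(X, b) = -5/(6*(-5 + X)) (d(X, b) = (2*((5/2)*(-1)*(-1 + 2)/2)/(-5 + X))*(⅓) = (2*((5/2)*(-1)*(½)*1)/(-5 + X))*(⅓) = (2*(-5/4)/(-5 + X))*(⅓) = -5/(2*(-5 + X))*(⅓) = -5/(6*(-5 + X)))
d(60, 33)/4559 = -5/(-30 + 6*60)/4559 = -5/(-30 + 360)*(1/4559) = -5/330*(1/4559) = -5*1/330*(1/4559) = -1/66*1/4559 = -1/300894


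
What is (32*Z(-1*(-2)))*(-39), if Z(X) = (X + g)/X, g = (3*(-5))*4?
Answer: 36192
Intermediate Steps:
g = -60 (g = -15*4 = -60)
Z(X) = (-60 + X)/X (Z(X) = (X - 60)/X = (-60 + X)/X)
(32*Z(-1*(-2)))*(-39) = (32*((-60 - 1*(-2))/((-1*(-2)))))*(-39) = (32*((-60 + 2)/2))*(-39) = (32*((½)*(-58)))*(-39) = (32*(-29))*(-39) = -928*(-39) = 36192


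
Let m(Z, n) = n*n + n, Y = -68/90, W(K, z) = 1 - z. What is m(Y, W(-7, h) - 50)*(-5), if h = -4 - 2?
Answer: -9030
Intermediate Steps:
h = -6
Y = -34/45 (Y = -68*1/90 = -34/45 ≈ -0.75556)
m(Z, n) = n + n² (m(Z, n) = n² + n = n + n²)
m(Y, W(-7, h) - 50)*(-5) = (((1 - 1*(-6)) - 50)*(1 + ((1 - 1*(-6)) - 50)))*(-5) = (((1 + 6) - 50)*(1 + ((1 + 6) - 50)))*(-5) = ((7 - 50)*(1 + (7 - 50)))*(-5) = -43*(1 - 43)*(-5) = -43*(-42)*(-5) = 1806*(-5) = -9030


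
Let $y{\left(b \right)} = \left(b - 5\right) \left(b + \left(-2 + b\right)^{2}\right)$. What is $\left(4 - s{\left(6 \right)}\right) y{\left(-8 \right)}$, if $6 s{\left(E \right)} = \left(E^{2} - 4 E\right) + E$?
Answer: $-1196$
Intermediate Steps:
$y{\left(b \right)} = \left(-5 + b\right) \left(b + \left(-2 + b\right)^{2}\right)$
$s{\left(E \right)} = - \frac{E}{2} + \frac{E^{2}}{6}$ ($s{\left(E \right)} = \frac{\left(E^{2} - 4 E\right) + E}{6} = \frac{E^{2} - 3 E}{6} = - \frac{E}{2} + \frac{E^{2}}{6}$)
$\left(4 - s{\left(6 \right)}\right) y{\left(-8 \right)} = \left(4 - \frac{1}{6} \cdot 6 \left(-3 + 6\right)\right) \left(-20 + \left(-8\right)^{3} - 8 \left(-8\right)^{2} + 19 \left(-8\right)\right) = \left(4 - \frac{1}{6} \cdot 6 \cdot 3\right) \left(-20 - 512 - 512 - 152\right) = \left(4 - 3\right) \left(-20 - 512 - 512 - 152\right) = \left(4 - 3\right) \left(-1196\right) = 1 \left(-1196\right) = -1196$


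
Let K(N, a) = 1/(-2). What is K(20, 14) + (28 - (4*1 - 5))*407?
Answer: 23605/2 ≈ 11803.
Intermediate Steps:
K(N, a) = -½
K(20, 14) + (28 - (4*1 - 5))*407 = -½ + (28 - (4*1 - 5))*407 = -½ + (28 - (4 - 5))*407 = -½ + (28 - 1*(-1))*407 = -½ + (28 + 1)*407 = -½ + 29*407 = -½ + 11803 = 23605/2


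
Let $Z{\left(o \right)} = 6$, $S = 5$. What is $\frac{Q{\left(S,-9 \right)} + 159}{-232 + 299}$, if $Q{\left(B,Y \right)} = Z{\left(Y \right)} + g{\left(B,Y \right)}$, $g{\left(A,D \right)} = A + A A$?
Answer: $\frac{195}{67} \approx 2.9104$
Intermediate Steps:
$g{\left(A,D \right)} = A + A^{2}$
$Q{\left(B,Y \right)} = 6 + B \left(1 + B\right)$
$\frac{Q{\left(S,-9 \right)} + 159}{-232 + 299} = \frac{\left(6 + 5 \left(1 + 5\right)\right) + 159}{-232 + 299} = \frac{\left(6 + 5 \cdot 6\right) + 159}{67} = \left(\left(6 + 30\right) + 159\right) \frac{1}{67} = \left(36 + 159\right) \frac{1}{67} = 195 \cdot \frac{1}{67} = \frac{195}{67}$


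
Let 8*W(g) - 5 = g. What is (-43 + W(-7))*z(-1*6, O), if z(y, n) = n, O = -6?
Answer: 519/2 ≈ 259.50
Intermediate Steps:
W(g) = 5/8 + g/8
(-43 + W(-7))*z(-1*6, O) = (-43 + (5/8 + (⅛)*(-7)))*(-6) = (-43 + (5/8 - 7/8))*(-6) = (-43 - ¼)*(-6) = -173/4*(-6) = 519/2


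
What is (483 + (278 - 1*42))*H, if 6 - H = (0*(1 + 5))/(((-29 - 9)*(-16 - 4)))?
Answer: 4314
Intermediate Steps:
H = 6 (H = 6 - 0*(1 + 5)/((-29 - 9)*(-16 - 4)) = 6 - 0*6/((-38*(-20))) = 6 - 0/760 = 6 - 1*0 = 6 + 0 = 6)
(483 + (278 - 1*42))*H = (483 + (278 - 1*42))*6 = (483 + (278 - 42))*6 = (483 + 236)*6 = 719*6 = 4314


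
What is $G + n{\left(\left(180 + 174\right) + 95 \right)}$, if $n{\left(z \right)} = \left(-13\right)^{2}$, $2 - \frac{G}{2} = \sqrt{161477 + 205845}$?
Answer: $173 - 2 \sqrt{367322} \approx -1039.1$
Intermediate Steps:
$G = 4 - 2 \sqrt{367322}$ ($G = 4 - 2 \sqrt{161477 + 205845} = 4 - 2 \sqrt{367322} \approx -1208.1$)
$n{\left(z \right)} = 169$
$G + n{\left(\left(180 + 174\right) + 95 \right)} = \left(4 - 2 \sqrt{367322}\right) + 169 = 173 - 2 \sqrt{367322}$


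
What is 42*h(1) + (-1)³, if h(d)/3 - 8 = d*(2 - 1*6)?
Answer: 503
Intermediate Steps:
h(d) = 24 - 12*d (h(d) = 24 + 3*(d*(2 - 1*6)) = 24 + 3*(d*(2 - 6)) = 24 + 3*(d*(-4)) = 24 + 3*(-4*d) = 24 - 12*d)
42*h(1) + (-1)³ = 42*(24 - 12*1) + (-1)³ = 42*(24 - 12) - 1 = 42*12 - 1 = 504 - 1 = 503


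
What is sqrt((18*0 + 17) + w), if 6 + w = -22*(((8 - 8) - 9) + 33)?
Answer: I*sqrt(517) ≈ 22.738*I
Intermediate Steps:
w = -534 (w = -6 - 22*(((8 - 8) - 9) + 33) = -6 - 22*((0 - 9) + 33) = -6 - 22*(-9 + 33) = -6 - 22*24 = -6 - 528 = -534)
sqrt((18*0 + 17) + w) = sqrt((18*0 + 17) - 534) = sqrt((0 + 17) - 534) = sqrt(17 - 534) = sqrt(-517) = I*sqrt(517)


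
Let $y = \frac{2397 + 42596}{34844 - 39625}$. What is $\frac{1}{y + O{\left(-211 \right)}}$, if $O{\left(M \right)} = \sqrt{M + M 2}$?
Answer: $- \frac{215111533}{16493459362} - \frac{22857961 i \sqrt{633}}{16493459362} \approx -0.013042 - 0.034868 i$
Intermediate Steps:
$y = - \frac{44993}{4781}$ ($y = \frac{44993}{-4781} = 44993 \left(- \frac{1}{4781}\right) = - \frac{44993}{4781} \approx -9.4108$)
$O{\left(M \right)} = \sqrt{3} \sqrt{M}$ ($O{\left(M \right)} = \sqrt{M + 2 M} = \sqrt{3 M} = \sqrt{3} \sqrt{M}$)
$\frac{1}{y + O{\left(-211 \right)}} = \frac{1}{- \frac{44993}{4781} + \sqrt{3} \sqrt{-211}} = \frac{1}{- \frac{44993}{4781} + \sqrt{3} i \sqrt{211}} = \frac{1}{- \frac{44993}{4781} + i \sqrt{633}}$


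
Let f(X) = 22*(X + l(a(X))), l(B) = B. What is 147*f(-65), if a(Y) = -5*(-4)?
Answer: -145530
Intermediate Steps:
a(Y) = 20
f(X) = 440 + 22*X (f(X) = 22*(X + 20) = 22*(20 + X) = 440 + 22*X)
147*f(-65) = 147*(440 + 22*(-65)) = 147*(440 - 1430) = 147*(-990) = -145530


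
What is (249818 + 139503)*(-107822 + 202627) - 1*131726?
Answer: 36909445679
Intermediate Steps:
(249818 + 139503)*(-107822 + 202627) - 1*131726 = 389321*94805 - 131726 = 36909577405 - 131726 = 36909445679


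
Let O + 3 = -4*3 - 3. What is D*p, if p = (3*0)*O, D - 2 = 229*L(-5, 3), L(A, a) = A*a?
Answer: 0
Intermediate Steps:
O = -18 (O = -3 + (-4*3 - 3) = -3 + (-12 - 3) = -3 - 15 = -18)
D = -3433 (D = 2 + 229*(-5*3) = 2 + 229*(-15) = 2 - 3435 = -3433)
p = 0 (p = (3*0)*(-18) = 0*(-18) = 0)
D*p = -3433*0 = 0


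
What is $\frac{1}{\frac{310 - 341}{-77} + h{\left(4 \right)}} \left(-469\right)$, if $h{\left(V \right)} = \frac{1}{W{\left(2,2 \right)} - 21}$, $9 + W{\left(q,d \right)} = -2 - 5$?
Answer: $- \frac{1336181}{1070} \approx -1248.8$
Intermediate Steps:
$W{\left(q,d \right)} = -16$ ($W{\left(q,d \right)} = -9 - 7 = -16$)
$h{\left(V \right)} = - \frac{1}{37}$ ($h{\left(V \right)} = \frac{1}{-16 - 21} = \frac{1}{-37} = - \frac{1}{37}$)
$\frac{1}{\frac{310 - 341}{-77} + h{\left(4 \right)}} \left(-469\right) = \frac{1}{\frac{310 - 341}{-77} - \frac{1}{37}} \left(-469\right) = \frac{1}{\left(-31\right) \left(- \frac{1}{77}\right) - \frac{1}{37}} \left(-469\right) = \frac{1}{\frac{31}{77} - \frac{1}{37}} \left(-469\right) = \frac{1}{\frac{1070}{2849}} \left(-469\right) = \frac{2849}{1070} \left(-469\right) = - \frac{1336181}{1070}$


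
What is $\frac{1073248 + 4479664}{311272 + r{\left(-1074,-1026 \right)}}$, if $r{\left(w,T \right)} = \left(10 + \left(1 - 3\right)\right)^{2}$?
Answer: $\frac{694114}{38917} \approx 17.836$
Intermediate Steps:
$r{\left(w,T \right)} = 64$ ($r{\left(w,T \right)} = \left(10 + \left(1 - 3\right)\right)^{2} = \left(10 - 2\right)^{2} = 8^{2} = 64$)
$\frac{1073248 + 4479664}{311272 + r{\left(-1074,-1026 \right)}} = \frac{1073248 + 4479664}{311272 + 64} = \frac{5552912}{311336} = 5552912 \cdot \frac{1}{311336} = \frac{694114}{38917}$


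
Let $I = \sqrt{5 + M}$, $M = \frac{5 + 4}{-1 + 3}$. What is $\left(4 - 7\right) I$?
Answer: $- \frac{3 \sqrt{38}}{2} \approx -9.2466$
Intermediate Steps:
$M = \frac{9}{2} \approx 4.5$
$I = \frac{\sqrt{38}}{2}$ ($I = \sqrt{5 + \frac{9}{2}} = \sqrt{\frac{19}{2}} = \frac{\sqrt{38}}{2} \approx 3.0822$)
$\left(4 - 7\right) I = \left(4 - 7\right) \frac{\sqrt{38}}{2} = - 3 \frac{\sqrt{38}}{2} = - \frac{3 \sqrt{38}}{2}$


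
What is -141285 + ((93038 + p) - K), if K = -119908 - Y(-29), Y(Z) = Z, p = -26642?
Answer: 44990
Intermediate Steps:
K = -119879 (K = -119908 - 1*(-29) = -119908 + 29 = -119879)
-141285 + ((93038 + p) - K) = -141285 + ((93038 - 26642) - 1*(-119879)) = -141285 + (66396 + 119879) = -141285 + 186275 = 44990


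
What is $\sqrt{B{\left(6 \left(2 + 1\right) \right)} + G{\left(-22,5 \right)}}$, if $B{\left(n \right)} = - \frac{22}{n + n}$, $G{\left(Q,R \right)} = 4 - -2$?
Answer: $\frac{\sqrt{194}}{6} \approx 2.3214$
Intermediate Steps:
$G{\left(Q,R \right)} = 6$ ($G{\left(Q,R \right)} = 4 + 2 = 6$)
$B{\left(n \right)} = - \frac{11}{n}$ ($B{\left(n \right)} = - \frac{22}{2 n} = - 22 \frac{1}{2 n} = - \frac{11}{n}$)
$\sqrt{B{\left(6 \left(2 + 1\right) \right)} + G{\left(-22,5 \right)}} = \sqrt{- \frac{11}{6 \left(2 + 1\right)} + 6} = \sqrt{- \frac{11}{6 \cdot 3} + 6} = \sqrt{- \frac{11}{18} + 6} = \sqrt{\frac{97}{18}} = \frac{\sqrt{194}}{6}$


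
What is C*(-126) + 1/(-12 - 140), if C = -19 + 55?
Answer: -689473/152 ≈ -4536.0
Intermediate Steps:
C = 36
C*(-126) + 1/(-12 - 140) = 36*(-126) + 1/(-12 - 140) = -4536 + 1/(-152) = -4536 - 1/152 = -689473/152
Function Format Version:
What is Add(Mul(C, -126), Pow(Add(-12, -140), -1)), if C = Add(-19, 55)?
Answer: Rational(-689473, 152) ≈ -4536.0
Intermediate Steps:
C = 36
Add(Mul(C, -126), Pow(Add(-12, -140), -1)) = Add(Mul(36, -126), Pow(Add(-12, -140), -1)) = Add(-4536, Pow(-152, -1)) = Add(-4536, Rational(-1, 152)) = Rational(-689473, 152)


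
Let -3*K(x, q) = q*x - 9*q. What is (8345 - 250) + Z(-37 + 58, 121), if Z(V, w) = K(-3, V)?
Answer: 8179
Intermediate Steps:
K(x, q) = 3*q - q*x/3 (K(x, q) = -(q*x - 9*q)/3 = -(-9*q + q*x)/3 = 3*q - q*x/3)
Z(V, w) = 4*V (Z(V, w) = V*(9 - 1*(-3))/3 = V*(9 + 3)/3 = (⅓)*V*12 = 4*V)
(8345 - 250) + Z(-37 + 58, 121) = (8345 - 250) + 4*(-37 + 58) = 8095 + 4*21 = 8095 + 84 = 8179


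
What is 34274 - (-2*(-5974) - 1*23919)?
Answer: 46245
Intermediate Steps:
34274 - (-2*(-5974) - 1*23919) = 34274 - (11948 - 23919) = 34274 - 1*(-11971) = 34274 + 11971 = 46245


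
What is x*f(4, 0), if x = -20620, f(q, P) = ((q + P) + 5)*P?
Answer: 0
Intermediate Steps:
f(q, P) = P*(5 + P + q) (f(q, P) = ((P + q) + 5)*P = (5 + P + q)*P = P*(5 + P + q))
x*f(4, 0) = -0*(5 + 0 + 4) = -0*9 = -20620*0 = 0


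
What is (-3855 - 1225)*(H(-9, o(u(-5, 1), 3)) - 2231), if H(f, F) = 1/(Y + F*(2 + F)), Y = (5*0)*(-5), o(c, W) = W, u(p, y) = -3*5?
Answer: 33999424/3 ≈ 1.1333e+7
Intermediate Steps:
u(p, y) = -15
Y = 0 (Y = 0*(-5) = 0)
H(f, F) = 1/(F*(2 + F)) (H(f, F) = 1/(0 + F*(2 + F)) = 1/(F*(2 + F)))
(-3855 - 1225)*(H(-9, o(u(-5, 1), 3)) - 2231) = (-3855 - 1225)*(1/(3*(2 + 3)) - 2231) = -5080*((⅓)/5 - 2231) = -5080*((⅓)*(⅕) - 2231) = -5080*(1/15 - 2231) = -5080*(-33464/15) = 33999424/3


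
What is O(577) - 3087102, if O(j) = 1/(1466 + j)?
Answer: -6306949385/2043 ≈ -3.0871e+6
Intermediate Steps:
O(577) - 3087102 = 1/(1466 + 577) - 3087102 = 1/2043 - 3087102 = -6306949385/2043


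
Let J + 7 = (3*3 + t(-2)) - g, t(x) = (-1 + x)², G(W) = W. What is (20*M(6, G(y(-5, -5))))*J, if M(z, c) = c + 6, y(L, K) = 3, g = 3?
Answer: 1440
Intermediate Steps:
M(z, c) = 6 + c
J = 8 (J = -7 + ((3*3 + (-1 - 2)²) - 1*3) = -7 + ((9 + (-3)²) - 3) = -7 + ((9 + 9) - 3) = -7 + (18 - 3) = -7 + 15 = 8)
(20*M(6, G(y(-5, -5))))*J = (20*(6 + 3))*8 = (20*9)*8 = 180*8 = 1440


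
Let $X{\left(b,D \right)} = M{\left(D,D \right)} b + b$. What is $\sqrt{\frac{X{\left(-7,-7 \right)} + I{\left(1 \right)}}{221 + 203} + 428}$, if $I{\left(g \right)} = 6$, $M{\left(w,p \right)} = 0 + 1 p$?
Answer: $\frac{\sqrt{1202570}}{53} \approx 20.691$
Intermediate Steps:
$M{\left(w,p \right)} = p$ ($M{\left(w,p \right)} = 0 + p = p$)
$X{\left(b,D \right)} = b + D b$ ($X{\left(b,D \right)} = D b + b = b + D b$)
$\sqrt{\frac{X{\left(-7,-7 \right)} + I{\left(1 \right)}}{221 + 203} + 428} = \sqrt{\frac{- 7 \left(1 - 7\right) + 6}{221 + 203} + 428} = \sqrt{\frac{\left(-7\right) \left(-6\right) + 6}{424} + 428} = \sqrt{\left(42 + 6\right) \frac{1}{424} + 428} = \sqrt{48 \cdot \frac{1}{424} + 428} = \sqrt{\frac{6}{53} + 428} = \sqrt{\frac{22690}{53}} = \frac{\sqrt{1202570}}{53}$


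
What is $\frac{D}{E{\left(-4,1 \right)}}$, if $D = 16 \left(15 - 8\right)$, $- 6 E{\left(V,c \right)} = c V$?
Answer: $168$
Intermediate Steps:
$E{\left(V,c \right)} = - \frac{V c}{6}$ ($E{\left(V,c \right)} = - \frac{c V}{6} = - \frac{V c}{6}$)
$D = 112$ ($D = 16 \cdot 7 = 112$)
$\frac{D}{E{\left(-4,1 \right)}} = \frac{112}{\left(- \frac{1}{6}\right) \left(-4\right) 1} = \frac{112}{\frac{2}{3}} = 112 \cdot \frac{3}{2} = 168$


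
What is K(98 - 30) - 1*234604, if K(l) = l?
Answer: -234536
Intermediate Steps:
K(98 - 30) - 1*234604 = (98 - 30) - 1*234604 = 68 - 234604 = -234536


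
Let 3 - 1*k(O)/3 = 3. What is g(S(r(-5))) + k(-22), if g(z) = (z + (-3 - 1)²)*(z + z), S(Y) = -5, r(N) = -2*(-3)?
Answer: -110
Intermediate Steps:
r(N) = 6
k(O) = 0 (k(O) = 9 - 3*3 = 9 - 9 = 0)
g(z) = 2*z*(16 + z) (g(z) = (z + (-4)²)*(2*z) = (z + 16)*(2*z) = (16 + z)*(2*z) = 2*z*(16 + z))
g(S(r(-5))) + k(-22) = 2*(-5)*(16 - 5) + 0 = 2*(-5)*11 + 0 = -110 + 0 = -110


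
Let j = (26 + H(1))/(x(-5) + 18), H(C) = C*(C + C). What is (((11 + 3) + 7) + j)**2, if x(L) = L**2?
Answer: 866761/1849 ≈ 468.77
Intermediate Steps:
H(C) = 2*C**2 (H(C) = C*(2*C) = 2*C**2)
j = 28/43 (j = (26 + 2*1**2)/((-5)**2 + 18) = (26 + 2*1)/(25 + 18) = (26 + 2)/43 = 28*(1/43) = 28/43 ≈ 0.65116)
(((11 + 3) + 7) + j)**2 = (((11 + 3) + 7) + 28/43)**2 = ((14 + 7) + 28/43)**2 = (21 + 28/43)**2 = (931/43)**2 = 866761/1849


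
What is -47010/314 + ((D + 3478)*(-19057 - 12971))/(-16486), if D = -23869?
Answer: -51460763133/1294151 ≈ -39764.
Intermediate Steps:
-47010/314 + ((D + 3478)*(-19057 - 12971))/(-16486) = -47010/314 + ((-23869 + 3478)*(-19057 - 12971))/(-16486) = -47010*1/314 - 20391*(-32028)*(-1/16486) = -23505/157 + 653082948*(-1/16486) = -23505/157 - 326541474/8243 = -51460763133/1294151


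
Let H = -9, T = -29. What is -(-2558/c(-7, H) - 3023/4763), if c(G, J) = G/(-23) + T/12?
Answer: -305541245/252439 ≈ -1210.4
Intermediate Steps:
c(G, J) = -29/12 - G/23 (c(G, J) = G/(-23) - 29/12 = G*(-1/23) - 29*1/12 = -G/23 - 29/12 = -29/12 - G/23)
-(-2558/c(-7, H) - 3023/4763) = -(-2558/(-29/12 - 1/23*(-7)) - 3023/4763) = -(-2558/(-29/12 + 7/23) - 3023*1/4763) = -(-2558/(-583/276) - 3023/4763) = -(-2558*(-276/583) - 3023/4763) = -(706008/583 - 3023/4763) = -1*305541245/252439 = -305541245/252439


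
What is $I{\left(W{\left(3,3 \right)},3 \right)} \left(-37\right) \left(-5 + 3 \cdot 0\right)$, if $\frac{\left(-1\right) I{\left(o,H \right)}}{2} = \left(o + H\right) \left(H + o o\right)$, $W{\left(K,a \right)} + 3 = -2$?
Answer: $20720$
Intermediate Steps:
$W{\left(K,a \right)} = -5$ ($W{\left(K,a \right)} = -3 - 2 = -5$)
$I{\left(o,H \right)} = - 2 \left(H + o\right) \left(H + o^{2}\right)$ ($I{\left(o,H \right)} = - 2 \left(o + H\right) \left(H + o o\right) = - 2 \left(H + o\right) \left(H + o^{2}\right)$)
$I{\left(W{\left(3,3 \right)},3 \right)} \left(-37\right) \left(-5 + 3 \cdot 0\right) = \left(- 2 \cdot 3^{2} - 2 \left(-5\right)^{3} - 6 \left(-5\right) - 6 \left(-5\right)^{2}\right) \left(-37\right) \left(-5 + 3 \cdot 0\right) = \left(\left(-2\right) 9 - -250 + 30 - 6 \cdot 25\right) \left(-37\right) \left(-5 + 0\right) = \left(-18 + 250 + 30 - 150\right) \left(-37\right) \left(-5\right) = 112 \left(-37\right) \left(-5\right) = \left(-4144\right) \left(-5\right) = 20720$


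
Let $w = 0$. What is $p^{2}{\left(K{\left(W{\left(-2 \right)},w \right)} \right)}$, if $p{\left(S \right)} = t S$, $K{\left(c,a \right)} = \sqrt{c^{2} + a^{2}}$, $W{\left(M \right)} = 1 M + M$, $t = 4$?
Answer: $256$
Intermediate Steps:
$W{\left(M \right)} = 2 M$ ($W{\left(M \right)} = M + M = 2 M$)
$K{\left(c,a \right)} = \sqrt{a^{2} + c^{2}}$
$p{\left(S \right)} = 4 S$
$p^{2}{\left(K{\left(W{\left(-2 \right)},w \right)} \right)} = \left(4 \sqrt{0^{2} + \left(2 \left(-2\right)\right)^{2}}\right)^{2} = \left(4 \sqrt{0 + \left(-4\right)^{2}}\right)^{2} = \left(4 \sqrt{0 + 16}\right)^{2} = \left(4 \sqrt{16}\right)^{2} = \left(4 \cdot 4\right)^{2} = 16^{2} = 256$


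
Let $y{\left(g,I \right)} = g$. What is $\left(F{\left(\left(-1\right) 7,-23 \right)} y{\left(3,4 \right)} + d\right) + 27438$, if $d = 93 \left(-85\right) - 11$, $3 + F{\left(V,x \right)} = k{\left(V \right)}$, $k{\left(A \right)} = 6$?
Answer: $19531$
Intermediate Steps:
$F{\left(V,x \right)} = 3$ ($F{\left(V,x \right)} = -3 + 6 = 3$)
$d = -7916$ ($d = -7905 - 11 = -7916$)
$\left(F{\left(\left(-1\right) 7,-23 \right)} y{\left(3,4 \right)} + d\right) + 27438 = \left(3 \cdot 3 - 7916\right) + 27438 = \left(9 - 7916\right) + 27438 = -7907 + 27438 = 19531$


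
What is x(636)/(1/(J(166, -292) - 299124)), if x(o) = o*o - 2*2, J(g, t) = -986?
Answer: -121392094120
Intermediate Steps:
x(o) = -4 + o² (x(o) = o² - 4 = -4 + o²)
x(636)/(1/(J(166, -292) - 299124)) = (-4 + 636²)/(1/(-986 - 299124)) = (-4 + 404496)/(1/(-300110)) = 404492/(-1/300110) = 404492*(-300110) = -121392094120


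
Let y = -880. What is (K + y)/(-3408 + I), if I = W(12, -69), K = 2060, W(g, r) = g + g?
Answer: -295/846 ≈ -0.34870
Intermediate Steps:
W(g, r) = 2*g
I = 24 (I = 2*12 = 24)
(K + y)/(-3408 + I) = (2060 - 880)/(-3408 + 24) = 1180/(-3384) = 1180*(-1/3384) = -295/846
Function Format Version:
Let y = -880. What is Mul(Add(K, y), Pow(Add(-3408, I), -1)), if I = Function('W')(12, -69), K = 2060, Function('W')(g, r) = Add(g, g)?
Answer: Rational(-295, 846) ≈ -0.34870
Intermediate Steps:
Function('W')(g, r) = Mul(2, g)
I = 24 (I = Mul(2, 12) = 24)
Mul(Add(K, y), Pow(Add(-3408, I), -1)) = Mul(Add(2060, -880), Pow(Add(-3408, 24), -1)) = Mul(1180, Pow(-3384, -1)) = Mul(1180, Rational(-1, 3384)) = Rational(-295, 846)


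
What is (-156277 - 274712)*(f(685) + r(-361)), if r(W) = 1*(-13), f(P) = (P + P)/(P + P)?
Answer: 5171868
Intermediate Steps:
f(P) = 1 (f(P) = (2*P)/((2*P)) = (2*P)*(1/(2*P)) = 1)
r(W) = -13
(-156277 - 274712)*(f(685) + r(-361)) = (-156277 - 274712)*(1 - 13) = -430989*(-12) = 5171868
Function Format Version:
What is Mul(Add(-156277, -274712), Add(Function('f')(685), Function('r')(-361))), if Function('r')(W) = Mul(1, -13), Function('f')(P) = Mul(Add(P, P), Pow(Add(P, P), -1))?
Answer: 5171868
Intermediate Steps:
Function('f')(P) = 1 (Function('f')(P) = Mul(Mul(2, P), Pow(Mul(2, P), -1)) = Mul(Mul(2, P), Mul(Rational(1, 2), Pow(P, -1))) = 1)
Function('r')(W) = -13
Mul(Add(-156277, -274712), Add(Function('f')(685), Function('r')(-361))) = Mul(Add(-156277, -274712), Add(1, -13)) = Mul(-430989, -12) = 5171868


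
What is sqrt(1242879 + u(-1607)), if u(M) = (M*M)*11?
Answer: sqrt(29649818) ≈ 5445.2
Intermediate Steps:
u(M) = 11*M**2 (u(M) = M**2*11 = 11*M**2)
sqrt(1242879 + u(-1607)) = sqrt(1242879 + 11*(-1607)**2) = sqrt(1242879 + 11*2582449) = sqrt(1242879 + 28406939) = sqrt(29649818)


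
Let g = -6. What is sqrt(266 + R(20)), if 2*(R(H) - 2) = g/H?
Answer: sqrt(26785)/10 ≈ 16.366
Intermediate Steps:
R(H) = 2 - 3/H (R(H) = 2 + (-6/H)/2 = 2 - 3/H)
sqrt(266 + R(20)) = sqrt(266 + (2 - 3/20)) = sqrt(266 + 37/20) = sqrt(5357/20) = sqrt(26785)/10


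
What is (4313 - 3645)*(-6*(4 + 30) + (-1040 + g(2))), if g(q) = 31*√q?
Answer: -830992 + 20708*√2 ≈ -8.0171e+5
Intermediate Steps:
(4313 - 3645)*(-6*(4 + 30) + (-1040 + g(2))) = (4313 - 3645)*(-6*(4 + 30) + (-1040 + 31*√2)) = 668*(-6*34 + (-1040 + 31*√2)) = 668*(-204 + (-1040 + 31*√2)) = 668*(-1244 + 31*√2) = -830992 + 20708*√2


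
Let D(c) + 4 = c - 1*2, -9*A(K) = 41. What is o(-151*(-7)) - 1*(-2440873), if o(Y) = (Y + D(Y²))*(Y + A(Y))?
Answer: 10614505457/9 ≈ 1.1794e+9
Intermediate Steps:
A(K) = -41/9 (A(K) = -⅑*41 = -41/9)
D(c) = -6 + c (D(c) = -4 + (c - 1*2) = -4 + (c - 2) = -4 + (-2 + c) = -6 + c)
o(Y) = (-41/9 + Y)*(-6 + Y + Y²) (o(Y) = (Y + (-6 + Y²))*(Y - 41/9) = (-6 + Y + Y²)*(-41/9 + Y) = (-41/9 + Y)*(-6 + Y + Y²))
o(-151*(-7)) - 1*(-2440873) = (82/3 + (-151*(-7))³ - (-14345)*(-7)/9 - 32*(-151*(-7))²/9) - 1*(-2440873) = (82/3 + 1057³ - 95/9*1057 - 32/9*1057²) + 2440873 = (82/3 + 1180932193 - 100415/9 - 32/9*1117249) + 2440873 = (82/3 + 1180932193 - 100415/9 - 35751968/9) + 2440873 = 10592537600/9 + 2440873 = 10614505457/9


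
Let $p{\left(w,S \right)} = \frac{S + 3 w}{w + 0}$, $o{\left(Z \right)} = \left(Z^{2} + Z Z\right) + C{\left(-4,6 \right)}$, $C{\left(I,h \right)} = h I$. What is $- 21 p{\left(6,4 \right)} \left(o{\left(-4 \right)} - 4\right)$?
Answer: $-308$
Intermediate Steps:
$C{\left(I,h \right)} = I h$
$o{\left(Z \right)} = -24 + 2 Z^{2}$ ($o{\left(Z \right)} = \left(Z^{2} + Z Z\right) - 24 = \left(Z^{2} + Z^{2}\right) - 24 = 2 Z^{2} - 24 = -24 + 2 Z^{2}$)
$p{\left(w,S \right)} = \frac{S + 3 w}{w}$
$- 21 p{\left(6,4 \right)} \left(o{\left(-4 \right)} - 4\right) = - 21 \left(3 + \frac{4}{6}\right) \left(\left(-24 + 2 \left(-4\right)^{2}\right) - 4\right) = - 21 \left(3 + 4 \cdot \frac{1}{6}\right) \left(\left(-24 + 2 \cdot 16\right) - 4\right) = - 21 \left(3 + \frac{2}{3}\right) \left(\left(-24 + 32\right) - 4\right) = \left(-21\right) \frac{11}{3} \left(8 - 4\right) = \left(-77\right) 4 = -308$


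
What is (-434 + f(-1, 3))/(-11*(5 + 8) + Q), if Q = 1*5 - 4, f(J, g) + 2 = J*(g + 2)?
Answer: 441/142 ≈ 3.1056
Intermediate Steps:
f(J, g) = -2 + J*(2 + g) (f(J, g) = -2 + J*(g + 2) = -2 + J*(2 + g))
Q = 1 (Q = 5 - 4 = 1)
(-434 + f(-1, 3))/(-11*(5 + 8) + Q) = (-434 + (-2 + 2*(-1) - 1*3))/(-11*(5 + 8) + 1) = (-434 + (-2 - 2 - 3))/(-11*13 + 1) = (-434 - 7)/(-143 + 1) = -441/(-142) = -441*(-1/142) = 441/142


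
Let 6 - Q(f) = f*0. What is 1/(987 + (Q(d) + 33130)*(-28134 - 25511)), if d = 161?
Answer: -1/1777579733 ≈ -5.6256e-10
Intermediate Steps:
Q(f) = 6 (Q(f) = 6 - f*0 = 6 - 1*0 = 6 + 0 = 6)
1/(987 + (Q(d) + 33130)*(-28134 - 25511)) = 1/(987 + (6 + 33130)*(-28134 - 25511)) = 1/(987 + 33136*(-53645)) = 1/(987 - 1777580720) = 1/(-1777579733) = -1/1777579733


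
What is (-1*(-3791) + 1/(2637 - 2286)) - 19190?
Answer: -5405048/351 ≈ -15399.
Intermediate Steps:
(-1*(-3791) + 1/(2637 - 2286)) - 19190 = (3791 + 1/351) - 19190 = 1330642/351 - 19190 = -5405048/351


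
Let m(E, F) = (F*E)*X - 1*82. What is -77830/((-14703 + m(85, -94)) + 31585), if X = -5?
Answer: -7783/5675 ≈ -1.3715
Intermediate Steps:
m(E, F) = -82 - 5*E*F (m(E, F) = (F*E)*(-5) - 1*82 = (E*F)*(-5) - 82 = -5*E*F - 82 = -82 - 5*E*F)
-77830/((-14703 + m(85, -94)) + 31585) = -77830/((-14703 + (-82 - 5*85*(-94))) + 31585) = -77830/((-14703 + (-82 + 39950)) + 31585) = -77830/((-14703 + 39868) + 31585) = -77830/(25165 + 31585) = -77830/56750 = -77830*1/56750 = -7783/5675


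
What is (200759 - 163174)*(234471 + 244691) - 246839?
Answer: 18009056931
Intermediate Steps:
(200759 - 163174)*(234471 + 244691) - 246839 = 37585*479162 - 246839 = 18009303770 - 246839 = 18009056931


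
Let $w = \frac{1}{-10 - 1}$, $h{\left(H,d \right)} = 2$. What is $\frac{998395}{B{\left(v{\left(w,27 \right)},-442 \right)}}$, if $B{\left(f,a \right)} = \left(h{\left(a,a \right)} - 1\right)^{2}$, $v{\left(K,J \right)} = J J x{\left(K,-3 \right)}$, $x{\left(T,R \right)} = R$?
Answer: $998395$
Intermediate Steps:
$w = - \frac{1}{11}$ ($w = \frac{1}{-11} = - \frac{1}{11} \approx -0.090909$)
$v{\left(K,J \right)} = - 3 J^{2}$ ($v{\left(K,J \right)} = J J \left(-3\right) = J^{2} \left(-3\right) = - 3 J^{2}$)
$B{\left(f,a \right)} = 1$ ($B{\left(f,a \right)} = \left(2 - 1\right)^{2} = 1^{2} = 1$)
$\frac{998395}{B{\left(v{\left(w,27 \right)},-442 \right)}} = \frac{998395}{1} = 998395 \cdot 1 = 998395$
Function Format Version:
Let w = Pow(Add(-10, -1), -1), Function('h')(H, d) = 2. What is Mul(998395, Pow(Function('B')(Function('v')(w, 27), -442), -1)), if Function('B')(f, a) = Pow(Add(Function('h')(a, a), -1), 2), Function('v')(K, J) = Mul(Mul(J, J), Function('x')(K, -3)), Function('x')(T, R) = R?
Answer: 998395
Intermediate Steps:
w = Rational(-1, 11) (w = Pow(-11, -1) = Rational(-1, 11) ≈ -0.090909)
Function('v')(K, J) = Mul(-3, Pow(J, 2)) (Function('v')(K, J) = Mul(Mul(J, J), -3) = Mul(Pow(J, 2), -3) = Mul(-3, Pow(J, 2)))
Function('B')(f, a) = 1 (Function('B')(f, a) = Pow(Add(2, -1), 2) = Pow(1, 2) = 1)
Mul(998395, Pow(Function('B')(Function('v')(w, 27), -442), -1)) = Mul(998395, Pow(1, -1)) = Mul(998395, 1) = 998395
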